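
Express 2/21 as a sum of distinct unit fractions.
1/11 + 1/231

Greedy algorithm:
2/21: ceiling(21/2) = 11, use 1/11
1/231: ceiling(231/1) = 231, use 1/231
Result: 2/21 = 1/11 + 1/231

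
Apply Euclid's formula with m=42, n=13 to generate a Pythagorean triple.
(1595, 1092, 1933)

Euclid's formula: a = m² - n², b = 2mn, c = m² + n²
m = 42, n = 13
a = 42² - 13² = 1764 - 169 = 1595
b = 2 × 42 × 13 = 1092
c = 42² + 13² = 1764 + 169 = 1933
Verification: 1595² + 1092² = 2544025 + 1192464 = 3736489 = 1933² ✓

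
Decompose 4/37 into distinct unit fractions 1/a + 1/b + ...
1/10 + 1/124 + 1/22940

Greedy algorithm:
4/37: ceiling(37/4) = 10, use 1/10
3/370: ceiling(370/3) = 124, use 1/124
1/22940: ceiling(22940/1) = 22940, use 1/22940
Result: 4/37 = 1/10 + 1/124 + 1/22940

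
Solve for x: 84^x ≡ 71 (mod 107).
57

Baby-step giant-step with step n = ⌈√107⌉ = 11.
Baby steps 84^j mod 107 (j:value) for j=0..10: 0:1, 1:84, 2:101, 3:31, 4:36, 5:28, 6:105, 7:46, 8:12, 9:45, 10:35.
Giant-step multiplier: 84^(-11) ≡ 84^(106-11) = 84^95 ≡ 21 (mod 107).
Giant steps γ_i = 71·21^i mod 107: γ_0=71, γ_1=100, γ_2=67, γ_3=16, γ_4=15, γ_5=101 (in table at j=2).
x = i·n + j = 5·11 + 2 = 57.
Check: 84^57 ≡ 71 (mod 107).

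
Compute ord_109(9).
27

109 is prime, so ord(9) divides φ(109) = 108.
Divisors of 108: 1, 2, 3, 4, 6, 9, 12, 18, 27, 36, 54, 108.
Repeated squaring: 9^1 ≡ 9, 9^2 ≡ 81, 9^4 ≡ 21, 9^8 ≡ 5, 9^16 ≡ 25, 9^32 ≡ 80, 9^64 ≡ 78 (mod 109).
Test 9^d mod 109 for each divisor d in increasing order:
9^1 ≡ 9
9^2 ≡ 81
9^3 = 9^2·9^1 ≡ 75
9^4 ≡ 21
9^6 = 9^4·9^2 ≡ 66
9^9 = 9^8·9^1 ≡ 45
9^12 = 9^8·9^4 ≡ 105
9^18 = 9^16·9^2 ≡ 63
9^27 = 9^16·9^8·9^2·9^1 ≡ 1  ← first divisor giving 1
The order is 27.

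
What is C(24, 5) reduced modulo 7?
0

Using Lucas' theorem:
Write n=24 and k=5 in base 7:
n in base 7: [3, 3]
k in base 7: [0, 5]
C(24,5) mod 7 = ∏ C(n_i, k_i) mod 7
Digit binomials (mod 7): C(3,0) = 1; C(3,5) = 0 (k_i > n_i)
Product: 1 × 0 = 0 ≡ 0 (mod 7)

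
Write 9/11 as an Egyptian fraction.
1/2 + 1/4 + 1/15 + 1/660

Greedy algorithm:
9/11: ceiling(11/9) = 2, use 1/2
7/22: ceiling(22/7) = 4, use 1/4
3/44: ceiling(44/3) = 15, use 1/15
1/660: ceiling(660/1) = 660, use 1/660
Result: 9/11 = 1/2 + 1/4 + 1/15 + 1/660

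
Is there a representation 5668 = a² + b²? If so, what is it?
22² + 72² (a=22, b=72)

Factorization: 5668 = 2^2 × 13 × 109
By Fermat: n is sum of two squares iff every prime p ≡ 3 (mod 4) appears to even power.
All primes ≡ 3 (mod 4) appear to even power.
Search a = 0, 1, 2, … for 5668 - a² a perfect square: first hit at a = 22: 5668 - 484 = 5184 = 72².
5668 = 22² + 72² = 484 + 5184 ✓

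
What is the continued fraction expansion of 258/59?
[4; 2, 1, 2, 7]

Euclidean algorithm steps:
258 = 4 × 59 + 22
59 = 2 × 22 + 15
22 = 1 × 15 + 7
15 = 2 × 7 + 1
7 = 7 × 1 + 0
Continued fraction: [4; 2, 1, 2, 7]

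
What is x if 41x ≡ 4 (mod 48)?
x ≡ 20 (mod 48)

gcd(41, 48) = 1, which divides 4, so solutions exist.
Find 41^(-1) mod 48 by the extended Euclidean algorithm:
48 = 1 × 41 + 7  ⟹  7 = (1)·48 + (-1)·41
41 = 5 × 7 + 6  ⟹  6 = (-5)·48 + (6)·41
7 = 1 × 6 + 1  ⟹  1 = (6)·48 + (-7)·41
So (-7)·41 ≡ 1 (mod 48), i.e. 41^(-1) ≡ -7 ≡ 41 (mod 48).
x ≡ 41 × 4 = 164 ≡ 20 (mod 48).
Check: 41 × 20 = 820 ≡ 4 (mod 48).
Unique solution: x ≡ 20 (mod 48)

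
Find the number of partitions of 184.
980462880430

p(n) counts ways to write n as a sum of positive integers (order ignored).
Euler's pentagonal recurrence: p(k) = p(k-1) + p(k-2) - p(k-5) - p(k-7) + p(k-12) + p(k-15) - ... (offsets j(3j∓1)/2, signs ++--, p(0)=1, p(<0)=0).
DP table for k = 0..183: p(0)=1, p(1)=1, p(2)=2, p(3)=3, p(4)=5, p(5)=7, p(6)=11, p(7)=15, p(8)=22, p(9)=30, p(10)=42, p(11)=56, p(12)=77, p(13)=101, p(14)=135, p(15)=176, p(16)=231, p(17)=297, p(18)=385, p(19)=490, p(20)=627, p(21)=792, p(22)=1002, p(23)=1255, p(24)=1575, p(25)=1958, p(26)=2436, p(27)=3010, p(28)=3718, p(29)=4565, p(30)=5604, p(31)=6842, p(32)=8349, p(33)=10143, p(34)=12310, p(35)=14883, p(36)=17977, p(37)=21637, p(38)=26015, p(39)=31185, p(40)=37338, p(41)=44583, p(42)=53174, p(43)=63261, p(44)=75175, p(45)=89134, p(46)=105558, p(47)=124754, p(48)=147273, p(49)=173525, p(50)=204226, p(51)=239943, p(52)=281589, p(53)=329931, p(54)=386155, p(55)=451276, p(56)=526823, p(57)=614154, p(58)=715220, p(59)=831820, p(60)=966467, p(61)=1121505, p(62)=1300156, p(63)=1505499, p(64)=1741630, p(65)=2012558, p(66)=2323520, p(67)=2679689, p(68)=3087735, p(69)=3554345, p(70)=4087968, p(71)=4697205, p(72)=5392783, p(73)=6185689, p(74)=7089500, p(75)=8118264, p(76)=9289091, p(77)=10619863, p(78)=12132164, p(79)=13848650, p(80)=15796476, p(81)=18004327, p(82)=20506255, p(83)=23338469, p(84)=26543660, p(85)=30167357, p(86)=34262962, p(87)=38887673, p(88)=44108109, p(89)=49995925, p(90)=56634173, p(91)=64112359, p(92)=72533807, p(93)=82010177, p(94)=92669720, p(95)=104651419, p(96)=118114304, p(97)=133230930, p(98)=150198136, p(99)=169229875, p(100)=190569292, p(101)=214481126, p(102)=241265379, p(103)=271248950, p(104)=304801365, p(105)=342325709, p(106)=384276336, p(107)=431149389, p(108)=483502844, p(109)=541946240, p(110)=607163746, p(111)=679903203, p(112)=761002156, p(113)=851376628, p(114)=952050665, p(115)=1064144451, p(116)=1188908248, p(117)=1327710076, p(118)=1482074143, p(119)=1653668665, p(120)=1844349560, p(121)=2056148051, p(122)=2291320912, p(123)=2552338241, p(124)=2841940500, p(125)=3163127352, p(126)=3519222692, p(127)=3913864295, p(128)=4351078600, p(129)=4835271870, p(130)=5371315400, p(131)=5964539504, p(132)=6620830889, p(133)=7346629512, p(134)=8149040695, p(135)=9035836076, p(136)=10015581680, p(137)=11097645016, p(138)=12292341831, p(139)=13610949895, p(140)=15065878135, p(141)=16670689208, p(142)=18440293320, p(143)=20390982757, p(144)=22540654445, p(145)=24908858009, p(146)=27517052599, p(147)=30388671978, p(148)=33549419497, p(149)=37027355200, p(150)=40853235313, p(151)=45060624582, p(152)=49686288421, p(153)=54770336324, p(154)=60356673280, p(155)=66493182097, p(156)=73232243759, p(157)=80630964769, p(158)=88751778802, p(159)=97662728555, p(160)=107438159466, p(161)=118159068427, p(162)=129913904637, p(163)=142798995930, p(164)=156919475295, p(165)=172389800255, p(166)=189334822579, p(167)=207890420102, p(168)=228204732751, p(169)=250438925115, p(170)=274768617130, p(171)=301384802048, p(172)=330495499613, p(173)=362326859895, p(174)=397125074750, p(175)=435157697830, p(176)=476715857290, p(177)=522115831195, p(178)=571701605655, p(179)=625846753120, p(180)=684957390936, p(181)=749474411781, p(182)=819876908323, p(183)=896684817527.
Final step: p(184) = p(183) + p(182) - p(179) - p(177) + p(172) + p(169) - p(162) - p(158) + p(149) + p(144) - p(133) - p(127) + p(114) + p(107) - p(92) - p(84) + p(67) + p(58) - p(39) - p(29) + p(8)
= 896684817527 + 819876908323 - 625846753120 - 522115831195 + 330495499613 + 250438925115 - 129913904637 - 88751778802 + 37027355200 + 22540654445 - 7346629512 - 3913864295 + 952050665 + 431149389 - 72533807 - 26543660 + 2679689 + 715220 - 31185 - 4565 + 22
= 980462880430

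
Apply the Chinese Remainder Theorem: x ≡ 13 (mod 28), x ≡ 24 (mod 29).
517

Using Chinese Remainder Theorem:
M = 28 × 29 = 812
M1 = 29, M2 = 28
y1 = 29^(-1) mod 28 = 1
y2 = 28^(-1) mod 29 = 28
x = (13×29×1 + 24×28×28) mod 812 = 517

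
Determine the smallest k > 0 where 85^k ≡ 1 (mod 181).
180

181 is prime, so ord(85) divides φ(181) = 180.
Divisors of 180: 1, 2, 3, 4, 5, 6, 9, 10, 12, 15, 18, 20, 30, 36, 45, 60, 90, 180.
Repeated squaring: 85^1 ≡ 85, 85^2 ≡ 166, 85^4 ≡ 44, 85^8 ≡ 126, 85^16 ≡ 129, 85^32 ≡ 170, 85^64 ≡ 121, 85^128 ≡ 161 (mod 181).
Test 85^d mod 181 for each divisor d in increasing order:
85^1 ≡ 85
85^2 ≡ 166
85^3 = 85^2·85^1 ≡ 173
85^4 ≡ 44
85^5 = 85^4·85^1 ≡ 120
85^6 = 85^4·85^2 ≡ 64
85^9 = 85^8·85^1 ≡ 31
85^10 = 85^8·85^2 ≡ 101
85^12 = 85^8·85^4 ≡ 114
85^15 = 85^8·85^4·85^2·85^1 ≡ 174
85^18 = 85^16·85^2 ≡ 56
85^20 = 85^16·85^4 ≡ 65
85^30 = 85^16·85^8·85^4·85^2 ≡ 49
85^36 = 85^32·85^4 ≡ 59
85^45 = 85^32·85^8·85^4·85^1 ≡ 19
85^60 = 85^32·85^16·85^8·85^4 ≡ 48
85^90 = 85^64·85^16·85^8·85^2 ≡ 180
85^180 = 85^128·85^32·85^16·85^4 ≡ 1  ← first divisor giving 1
The order is 180.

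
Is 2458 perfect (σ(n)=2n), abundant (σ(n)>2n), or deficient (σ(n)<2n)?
deficient

Proper divisors of 2458: sum = 1 + 2 + 1229 = 1232
Since 1232 < 2458, 2458 is deficient.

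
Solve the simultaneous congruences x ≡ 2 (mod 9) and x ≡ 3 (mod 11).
47

Using Chinese Remainder Theorem:
M = 9 × 11 = 99
M1 = 11, M2 = 9
y1 = 11^(-1) mod 9 = 5
y2 = 9^(-1) mod 11 = 5
x = (2×11×5 + 3×9×5) mod 99 = 47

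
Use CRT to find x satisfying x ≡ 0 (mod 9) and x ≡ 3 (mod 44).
135

Using Chinese Remainder Theorem:
M = 9 × 44 = 396
M1 = 44, M2 = 9
y1 = 44^(-1) mod 9 = 8
y2 = 9^(-1) mod 44 = 5
x = (0×44×8 + 3×9×5) mod 396 = 135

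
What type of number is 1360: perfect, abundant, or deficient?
abundant

Proper divisors of 1360: sum = 1 + 2 + 4 + 5 + 8 + 10 + 16 + 17 + ... + 170 + 272 + 340 + 680 (19 divisors) = 1988
Since 1988 > 1360, 1360 is abundant.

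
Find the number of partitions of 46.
105558

p(n) counts ways to write n as a sum of positive integers (order ignored).
Euler's pentagonal recurrence: p(k) = p(k-1) + p(k-2) - p(k-5) - p(k-7) + p(k-12) + p(k-15) - ... (offsets j(3j∓1)/2, signs ++--, p(0)=1, p(<0)=0).
DP table for k = 0..45: p(0)=1, p(1)=1, p(2)=2, p(3)=3, p(4)=5, p(5)=7, p(6)=11, p(7)=15, p(8)=22, p(9)=30, p(10)=42, p(11)=56, p(12)=77, p(13)=101, p(14)=135, p(15)=176, p(16)=231, p(17)=297, p(18)=385, p(19)=490, p(20)=627, p(21)=792, p(22)=1002, p(23)=1255, p(24)=1575, p(25)=1958, p(26)=2436, p(27)=3010, p(28)=3718, p(29)=4565, p(30)=5604, p(31)=6842, p(32)=8349, p(33)=10143, p(34)=12310, p(35)=14883, p(36)=17977, p(37)=21637, p(38)=26015, p(39)=31185, p(40)=37338, p(41)=44583, p(42)=53174, p(43)=63261, p(44)=75175, p(45)=89134.
Final step: p(46) = p(45) + p(44) - p(41) - p(39) + p(34) + p(31) - p(24) - p(20) + p(11) + p(6)
= 89134 + 75175 - 44583 - 31185 + 12310 + 6842 - 1575 - 627 + 56 + 11
= 105558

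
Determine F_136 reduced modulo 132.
63

Matrix identity: Q^n = [[F_(n+1), F_n], [F_n, F_(n-1)]] with Q = [[1,1],[1,0]].
n = 136 = 10001000₂. Square-and-multiply, entries mod 132:
Q^1 = [[1,1],[1,0]]
Q^2 = (Q^1)² = [[2,1],[1,1]]
Q^4 = (Q^2)² = [[5,3],[3,2]]
Q^8 = (Q^4)² = [[34,21],[21,13]]
Q^17 = (Q^8)²·Q = [[76,13],[13,63]]
Q^34 = (Q^17)² = [[5,91],[91,46]]
Q^68 = (Q^34)² = [[122,21],[21,101]]
Q^136 = (Q^68)² = [[13,63],[63,82]]
F_136 mod 132 = Q^136[0][1] = 63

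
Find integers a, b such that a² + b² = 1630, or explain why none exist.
Not possible

Factorization: 1630 = 2 × 5 × 163
By Fermat: n is sum of two squares iff every prime p ≡ 3 (mod 4) appears to even power.
Prime(s) ≡ 3 (mod 4) with odd exponent: [(163, 1)]
Therefore 1630 cannot be expressed as a² + b².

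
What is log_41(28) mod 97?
87

Baby-step giant-step with step n = ⌈√97⌉ = 10.
Baby steps 41^j mod 97 (j:value) for j=0..9: 0:1, 1:41, 2:32, 3:51, 4:54, 5:80, 6:79, 7:38, 8:6, 9:52.
Giant-step multiplier: 41^(-10) ≡ 41^(96-10) = 41^86 ≡ 48 (mod 97).
Giant steps γ_i = 28·48^i mod 97: γ_0=28, γ_1=83, γ_2=7, γ_3=45, γ_4=26, γ_5=84, γ_6=55, γ_7=21, γ_8=38 (in table at j=7).
x = i·n + j = 8·10 + 7 = 87.
Check: 41^87 ≡ 28 (mod 97).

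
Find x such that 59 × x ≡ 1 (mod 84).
47

gcd(59, 84) = 1, so the inverse exists.
Extended Euclidean algorithm on (84, 59):
84 = 1 × 59 + 25  ⟹  25 = (1)·84 + (-1)·59
59 = 2 × 25 + 9  ⟹  9 = (-2)·84 + (3)·59
25 = 2 × 9 + 7  ⟹  7 = (5)·84 + (-7)·59
9 = 1 × 7 + 2  ⟹  2 = (-7)·84 + (10)·59
7 = 3 × 2 + 1  ⟹  1 = (26)·84 + (-37)·59
So (-37)·59 ≡ 1 (mod 84), i.e. 59^(-1) ≡ -37 ≡ 47 (mod 84).
Check: 59 × 47 = 2773 ≡ 1 (mod 84)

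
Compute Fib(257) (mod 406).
295

Matrix identity: Q^n = [[F_(n+1), F_n], [F_n, F_(n-1)]] with Q = [[1,1],[1,0]].
n = 257 = 100000001₂. Square-and-multiply, entries mod 406:
Q^1 = [[1,1],[1,0]]
Q^2 = (Q^1)² = [[2,1],[1,1]]
Q^4 = (Q^2)² = [[5,3],[3,2]]
Q^8 = (Q^4)² = [[34,21],[21,13]]
Q^16 = (Q^8)² = [[379,175],[175,204]]
Q^32 = (Q^16)² = [[92,119],[119,379]]
Q^64 = (Q^32)² = [[295,21],[21,274]]
Q^128 = (Q^64)² = [[176,175],[175,1]]
Q^257 = (Q^128)²·Q = [[8,295],[295,119]]
F_257 mod 406 = Q^257[0][1] = 295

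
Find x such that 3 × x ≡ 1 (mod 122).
41

gcd(3, 122) = 1, so the inverse exists.
Extended Euclidean algorithm on (122, 3):
122 = 40 × 3 + 2  ⟹  2 = (1)·122 + (-40)·3
3 = 1 × 2 + 1  ⟹  1 = (-1)·122 + (41)·3
So (41)·3 ≡ 1 (mod 122), i.e. 3^(-1) ≡ 41 (mod 122).
Check: 3 × 41 = 123 ≡ 1 (mod 122)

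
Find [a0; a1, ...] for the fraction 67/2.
[33; 2]

Euclidean algorithm steps:
67 = 33 × 2 + 1
2 = 2 × 1 + 0
Continued fraction: [33; 2]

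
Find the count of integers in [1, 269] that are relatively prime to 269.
268

269 = 269
φ(n) = n × ∏(1 - 1/p) for each prime p dividing n
φ(269) = 269 × (1 - 1/269) = 268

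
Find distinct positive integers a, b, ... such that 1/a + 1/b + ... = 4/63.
1/16 + 1/1008

Greedy algorithm:
4/63: ceiling(63/4) = 16, use 1/16
1/1008: ceiling(1008/1) = 1008, use 1/1008
Result: 4/63 = 1/16 + 1/1008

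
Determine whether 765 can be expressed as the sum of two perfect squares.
6² + 27² (a=6, b=27)

Factorization: 765 = 3^2 × 5 × 17
By Fermat: n is sum of two squares iff every prime p ≡ 3 (mod 4) appears to even power.
All primes ≡ 3 (mod 4) appear to even power.
Search a = 0, 1, 2, … for 765 - a² a perfect square: first hit at a = 6: 765 - 36 = 729 = 27².
765 = 6² + 27² = 36 + 729 ✓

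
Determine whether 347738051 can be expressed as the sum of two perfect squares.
Not possible

Factorization: 347738051 = 101 × 151^3
By Fermat: n is sum of two squares iff every prime p ≡ 3 (mod 4) appears to even power.
Prime(s) ≡ 3 (mod 4) with odd exponent: [(151, 3)]
Therefore 347738051 cannot be expressed as a² + b².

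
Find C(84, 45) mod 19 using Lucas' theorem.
10

Using Lucas' theorem:
Write n=84 and k=45 in base 19:
n in base 19: [4, 8]
k in base 19: [2, 7]
C(84,45) mod 19 = ∏ C(n_i, k_i) mod 19
Digit binomials (mod 19): C(4,2) = 6; C(8,7) = 8
Product: 6 × 8 = 48 ≡ 10 (mod 19)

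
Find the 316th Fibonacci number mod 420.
207

Matrix identity: Q^n = [[F_(n+1), F_n], [F_n, F_(n-1)]] with Q = [[1,1],[1,0]].
n = 316 = 100111100₂. Square-and-multiply, entries mod 420:
Q^1 = [[1,1],[1,0]]
Q^2 = (Q^1)² = [[2,1],[1,1]]
Q^4 = (Q^2)² = [[5,3],[3,2]]
Q^9 = (Q^4)²·Q = [[55,34],[34,21]]
Q^19 = (Q^9)²·Q = [[45,401],[401,64]]
Q^39 = (Q^19)²·Q = [[315,286],[286,29]]
Q^79 = (Q^39)²·Q = [[105,1],[1,104]]
Q^158 = (Q^79)² = [[106,209],[209,317]]
Q^316 = (Q^158)² = [[317,207],[207,110]]
F_316 mod 420 = Q^316[0][1] = 207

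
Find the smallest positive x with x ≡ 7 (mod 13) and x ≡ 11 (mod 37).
85

Using Chinese Remainder Theorem:
M = 13 × 37 = 481
M1 = 37, M2 = 13
y1 = 37^(-1) mod 13 = 6
y2 = 13^(-1) mod 37 = 20
x = (7×37×6 + 11×13×20) mod 481 = 85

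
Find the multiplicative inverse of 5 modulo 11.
9

gcd(5, 11) = 1, so the inverse exists.
Extended Euclidean algorithm on (11, 5):
11 = 2 × 5 + 1  ⟹  1 = (1)·11 + (-2)·5
So (-2)·5 ≡ 1 (mod 11), i.e. 5^(-1) ≡ -2 ≡ 9 (mod 11).
Check: 5 × 9 = 45 ≡ 1 (mod 11)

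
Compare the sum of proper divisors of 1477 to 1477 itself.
deficient

Proper divisors of 1477: sum = 1 + 7 + 211 = 219
Since 219 < 1477, 1477 is deficient.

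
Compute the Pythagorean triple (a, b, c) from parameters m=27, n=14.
(533, 756, 925)

Euclid's formula: a = m² - n², b = 2mn, c = m² + n²
m = 27, n = 14
a = 27² - 14² = 729 - 196 = 533
b = 2 × 27 × 14 = 756
c = 27² + 14² = 729 + 196 = 925
Verification: 533² + 756² = 284089 + 571536 = 855625 = 925² ✓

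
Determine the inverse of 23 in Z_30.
17

gcd(23, 30) = 1, so the inverse exists.
Extended Euclidean algorithm on (30, 23):
30 = 1 × 23 + 7  ⟹  7 = (1)·30 + (-1)·23
23 = 3 × 7 + 2  ⟹  2 = (-3)·30 + (4)·23
7 = 3 × 2 + 1  ⟹  1 = (10)·30 + (-13)·23
So (-13)·23 ≡ 1 (mod 30), i.e. 23^(-1) ≡ -13 ≡ 17 (mod 30).
Check: 23 × 17 = 391 ≡ 1 (mod 30)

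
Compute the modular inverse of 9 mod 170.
19

gcd(9, 170) = 1, so the inverse exists.
Extended Euclidean algorithm on (170, 9):
170 = 18 × 9 + 8  ⟹  8 = (1)·170 + (-18)·9
9 = 1 × 8 + 1  ⟹  1 = (-1)·170 + (19)·9
So (19)·9 ≡ 1 (mod 170), i.e. 9^(-1) ≡ 19 (mod 170).
Check: 9 × 19 = 171 ≡ 1 (mod 170)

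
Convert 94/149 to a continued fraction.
[0; 1, 1, 1, 2, 2, 3, 2]

Euclidean algorithm steps:
94 = 0 × 149 + 94
149 = 1 × 94 + 55
94 = 1 × 55 + 39
55 = 1 × 39 + 16
39 = 2 × 16 + 7
16 = 2 × 7 + 2
7 = 3 × 2 + 1
2 = 2 × 1 + 0
Continued fraction: [0; 1, 1, 1, 2, 2, 3, 2]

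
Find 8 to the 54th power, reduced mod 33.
4

Repeated squaring. Binary of 54 = 110110.
8^1 ≡ 8 (mod 33); 8^2 ≡ 31 (mod 33); 8^4 ≡ 4 (mod 33); 8^8 ≡ 16 (mod 33); 8^16 ≡ 25 (mod 33); 8^32 ≡ 31 (mod 33)
8^54 = 8^2 × 8^4 × 8^16 × 8^32 ≡ 4 (mod 33)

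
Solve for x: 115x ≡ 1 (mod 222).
139

gcd(115, 222) = 1, so the inverse exists.
Extended Euclidean algorithm on (222, 115):
222 = 1 × 115 + 107  ⟹  107 = (1)·222 + (-1)·115
115 = 1 × 107 + 8  ⟹  8 = (-1)·222 + (2)·115
107 = 13 × 8 + 3  ⟹  3 = (14)·222 + (-27)·115
8 = 2 × 3 + 2  ⟹  2 = (-29)·222 + (56)·115
3 = 1 × 2 + 1  ⟹  1 = (43)·222 + (-83)·115
So (-83)·115 ≡ 1 (mod 222), i.e. 115^(-1) ≡ -83 ≡ 139 (mod 222).
Check: 115 × 139 = 15985 ≡ 1 (mod 222)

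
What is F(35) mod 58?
13

Matrix identity: Q^n = [[F_(n+1), F_n], [F_n, F_(n-1)]] with Q = [[1,1],[1,0]].
n = 35 = 100011₂. Square-and-multiply, entries mod 58:
Q^1 = [[1,1],[1,0]]
Q^2 = (Q^1)² = [[2,1],[1,1]]
Q^4 = (Q^2)² = [[5,3],[3,2]]
Q^8 = (Q^4)² = [[34,21],[21,13]]
Q^17 = (Q^8)²·Q = [[32,31],[31,1]]
Q^35 = (Q^17)²·Q = [[50,13],[13,37]]
F_35 mod 58 = Q^35[0][1] = 13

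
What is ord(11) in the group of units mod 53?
26

53 is prime, so ord(11) divides φ(53) = 52.
Divisors of 52: 1, 2, 4, 13, 26, 52.
Repeated squaring: 11^1 ≡ 11, 11^2 ≡ 15, 11^4 ≡ 13, 11^8 ≡ 10, 11^16 ≡ 47, 11^32 ≡ 36 (mod 53).
Test 11^d mod 53 for each divisor d in increasing order:
11^1 ≡ 11
11^2 ≡ 15
11^4 ≡ 13
11^13 = 11^8·11^4·11^1 ≡ 52
11^26 = 11^16·11^8·11^2 ≡ 1  ← first divisor giving 1
The order is 26.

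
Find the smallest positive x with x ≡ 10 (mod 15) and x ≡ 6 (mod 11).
160

Using Chinese Remainder Theorem:
M = 15 × 11 = 165
M1 = 11, M2 = 15
y1 = 11^(-1) mod 15 = 11
y2 = 15^(-1) mod 11 = 3
x = (10×11×11 + 6×15×3) mod 165 = 160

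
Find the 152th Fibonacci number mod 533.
430

Matrix identity: Q^n = [[F_(n+1), F_n], [F_n, F_(n-1)]] with Q = [[1,1],[1,0]].
n = 152 = 10011000₂. Square-and-multiply, entries mod 533:
Q^1 = [[1,1],[1,0]]
Q^2 = (Q^1)² = [[2,1],[1,1]]
Q^4 = (Q^2)² = [[5,3],[3,2]]
Q^9 = (Q^4)²·Q = [[55,34],[34,21]]
Q^19 = (Q^9)²·Q = [[369,450],[450,452]]
Q^38 = (Q^19)² = [[206,81],[81,125]]
Q^76 = (Q^38)² = [[494,161],[161,333]]
Q^152 = (Q^76)² = [[259,430],[430,362]]
F_152 mod 533 = Q^152[0][1] = 430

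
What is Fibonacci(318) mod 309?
95

Matrix identity: Q^n = [[F_(n+1), F_n], [F_n, F_(n-1)]] with Q = [[1,1],[1,0]].
n = 318 = 100111110₂. Square-and-multiply, entries mod 309:
Q^1 = [[1,1],[1,0]]
Q^2 = (Q^1)² = [[2,1],[1,1]]
Q^4 = (Q^2)² = [[5,3],[3,2]]
Q^9 = (Q^4)²·Q = [[55,34],[34,21]]
Q^19 = (Q^9)²·Q = [[276,164],[164,112]]
Q^39 = (Q^19)²·Q = [[153,175],[175,287]]
Q^79 = (Q^39)²·Q = [[18,268],[268,59]]
Q^159 = (Q^79)²·Q = [[84,151],[151,242]]
Q^318 = (Q^159)² = [[193,95],[95,98]]
F_318 mod 309 = Q^318[0][1] = 95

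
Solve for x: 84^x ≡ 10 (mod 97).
11

Baby-step giant-step with step n = ⌈√97⌉ = 10.
Baby steps 84^j mod 97 (j:value) for j=0..9: 0:1, 1:84, 2:72, 3:34, 4:43, 5:23, 6:89, 7:7, 8:6, 9:19.
Giant-step multiplier: 84^(-10) ≡ 84^(96-10) = 84^86 ≡ 86 (mod 97).
Giant steps γ_i = 10·86^i mod 97: γ_0=10, γ_1=84 (in table at j=1).
x = i·n + j = 1·10 + 1 = 11.
Check: 84^11 ≡ 10 (mod 97).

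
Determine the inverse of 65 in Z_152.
145

gcd(65, 152) = 1, so the inverse exists.
Extended Euclidean algorithm on (152, 65):
152 = 2 × 65 + 22  ⟹  22 = (1)·152 + (-2)·65
65 = 2 × 22 + 21  ⟹  21 = (-2)·152 + (5)·65
22 = 1 × 21 + 1  ⟹  1 = (3)·152 + (-7)·65
So (-7)·65 ≡ 1 (mod 152), i.e. 65^(-1) ≡ -7 ≡ 145 (mod 152).
Check: 65 × 145 = 9425 ≡ 1 (mod 152)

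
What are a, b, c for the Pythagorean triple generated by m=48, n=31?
(1343, 2976, 3265)

Euclid's formula: a = m² - n², b = 2mn, c = m² + n²
m = 48, n = 31
a = 48² - 31² = 2304 - 961 = 1343
b = 2 × 48 × 31 = 2976
c = 48² + 31² = 2304 + 961 = 3265
Verification: 1343² + 2976² = 1803649 + 8856576 = 10660225 = 3265² ✓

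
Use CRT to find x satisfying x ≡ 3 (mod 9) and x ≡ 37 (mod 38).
75

Using Chinese Remainder Theorem:
M = 9 × 38 = 342
M1 = 38, M2 = 9
y1 = 38^(-1) mod 9 = 5
y2 = 9^(-1) mod 38 = 17
x = (3×38×5 + 37×9×17) mod 342 = 75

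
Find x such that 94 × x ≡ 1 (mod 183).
37

gcd(94, 183) = 1, so the inverse exists.
Extended Euclidean algorithm on (183, 94):
183 = 1 × 94 + 89  ⟹  89 = (1)·183 + (-1)·94
94 = 1 × 89 + 5  ⟹  5 = (-1)·183 + (2)·94
89 = 17 × 5 + 4  ⟹  4 = (18)·183 + (-35)·94
5 = 1 × 4 + 1  ⟹  1 = (-19)·183 + (37)·94
So (37)·94 ≡ 1 (mod 183), i.e. 94^(-1) ≡ 37 (mod 183).
Check: 94 × 37 = 3478 ≡ 1 (mod 183)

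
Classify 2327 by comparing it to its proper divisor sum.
deficient

Proper divisors of 2327: sum = 1 + 13 + 179 = 193
Since 193 < 2327, 2327 is deficient.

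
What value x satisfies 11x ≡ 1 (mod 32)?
3

gcd(11, 32) = 1, so the inverse exists.
Extended Euclidean algorithm on (32, 11):
32 = 2 × 11 + 10  ⟹  10 = (1)·32 + (-2)·11
11 = 1 × 10 + 1  ⟹  1 = (-1)·32 + (3)·11
So (3)·11 ≡ 1 (mod 32), i.e. 11^(-1) ≡ 3 (mod 32).
Check: 11 × 3 = 33 ≡ 1 (mod 32)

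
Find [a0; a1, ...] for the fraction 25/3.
[8; 3]

Euclidean algorithm steps:
25 = 8 × 3 + 1
3 = 3 × 1 + 0
Continued fraction: [8; 3]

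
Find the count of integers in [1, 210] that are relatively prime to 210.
48

210 = 2 × 3 × 5 × 7
φ(n) = n × ∏(1 - 1/p) for each prime p dividing n
φ(210) = 210 × (1 - 1/2) × (1 - 1/3) × (1 - 1/5) × (1 - 1/7) = 48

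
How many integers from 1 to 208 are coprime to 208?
96

208 = 2^4 × 13
φ(n) = n × ∏(1 - 1/p) for each prime p dividing n
φ(208) = 208 × (1 - 1/2) × (1 - 1/13) = 96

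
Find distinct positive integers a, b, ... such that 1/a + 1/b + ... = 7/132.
1/19 + 1/2508

Greedy algorithm:
7/132: ceiling(132/7) = 19, use 1/19
1/2508: ceiling(2508/1) = 2508, use 1/2508
Result: 7/132 = 1/19 + 1/2508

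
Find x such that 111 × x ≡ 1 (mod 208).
15

gcd(111, 208) = 1, so the inverse exists.
Extended Euclidean algorithm on (208, 111):
208 = 1 × 111 + 97  ⟹  97 = (1)·208 + (-1)·111
111 = 1 × 97 + 14  ⟹  14 = (-1)·208 + (2)·111
97 = 6 × 14 + 13  ⟹  13 = (7)·208 + (-13)·111
14 = 1 × 13 + 1  ⟹  1 = (-8)·208 + (15)·111
So (15)·111 ≡ 1 (mod 208), i.e. 111^(-1) ≡ 15 (mod 208).
Check: 111 × 15 = 1665 ≡ 1 (mod 208)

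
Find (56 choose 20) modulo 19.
17

Using Lucas' theorem:
Write n=56 and k=20 in base 19:
n in base 19: [2, 18]
k in base 19: [1, 1]
C(56,20) mod 19 = ∏ C(n_i, k_i) mod 19
Digit binomials (mod 19): C(2,1) = 2; C(18,1) = 18
Product: 2 × 18 = 36 ≡ 17 (mod 19)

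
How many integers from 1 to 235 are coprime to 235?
184

235 = 5 × 47
φ(n) = n × ∏(1 - 1/p) for each prime p dividing n
φ(235) = 235 × (1 - 1/5) × (1 - 1/47) = 184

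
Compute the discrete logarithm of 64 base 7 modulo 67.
6

Baby-step giant-step with step n = ⌈√67⌉ = 9.
Baby steps 7^j mod 67 (j:value) for j=0..8: 0:1, 1:7, 2:49, 3:8, 4:56, 5:57, 6:64, 7:46, 8:54.
h = 64 is already in the table at j=6, so x = 6.
Check: 7^6 ≡ 64 (mod 67).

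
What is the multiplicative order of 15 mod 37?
36

37 is prime, so ord(15) divides φ(37) = 36.
Divisors of 36: 1, 2, 3, 4, 6, 9, 12, 18, 36.
Repeated squaring: 15^1 ≡ 15, 15^2 ≡ 3, 15^4 ≡ 9, 15^8 ≡ 7, 15^16 ≡ 12, 15^32 ≡ 33 (mod 37).
Test 15^d mod 37 for each divisor d in increasing order:
15^1 ≡ 15
15^2 ≡ 3
15^3 = 15^2·15^1 ≡ 8
15^4 ≡ 9
15^6 = 15^4·15^2 ≡ 27
15^9 = 15^8·15^1 ≡ 31
15^12 = 15^8·15^4 ≡ 26
15^18 = 15^16·15^2 ≡ 36
15^36 = 15^32·15^4 ≡ 1  ← first divisor giving 1
The order is 36.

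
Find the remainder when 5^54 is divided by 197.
181

Repeated squaring. Binary of 54 = 110110.
5^1 ≡ 5 (mod 197); 5^2 ≡ 25 (mod 197); 5^4 ≡ 34 (mod 197); 5^8 ≡ 171 (mod 197); 5^16 ≡ 85 (mod 197); 5^32 ≡ 133 (mod 197)
5^54 = 5^2 × 5^4 × 5^16 × 5^32 ≡ 181 (mod 197)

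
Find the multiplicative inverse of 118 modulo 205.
172

gcd(118, 205) = 1, so the inverse exists.
Extended Euclidean algorithm on (205, 118):
205 = 1 × 118 + 87  ⟹  87 = (1)·205 + (-1)·118
118 = 1 × 87 + 31  ⟹  31 = (-1)·205 + (2)·118
87 = 2 × 31 + 25  ⟹  25 = (3)·205 + (-5)·118
31 = 1 × 25 + 6  ⟹  6 = (-4)·205 + (7)·118
25 = 4 × 6 + 1  ⟹  1 = (19)·205 + (-33)·118
So (-33)·118 ≡ 1 (mod 205), i.e. 118^(-1) ≡ -33 ≡ 172 (mod 205).
Check: 118 × 172 = 20296 ≡ 1 (mod 205)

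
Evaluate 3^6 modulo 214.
87

Repeated squaring. Binary of 6 = 110.
3^1 ≡ 3 (mod 214); 3^2 ≡ 9 (mod 214); 3^4 ≡ 81 (mod 214)
3^6 = 3^2 × 3^4 ≡ 87 (mod 214)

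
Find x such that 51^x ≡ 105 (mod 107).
68

Baby-step giant-step with step n = ⌈√107⌉ = 11.
Baby steps 51^j mod 107 (j:value) for j=0..10: 0:1, 1:51, 2:33, 3:78, 4:19, 5:6, 6:92, 7:91, 8:40, 9:7, 10:36.
Giant-step multiplier: 51^(-11) ≡ 51^(106-11) = 51^95 ≡ 63 (mod 107).
Giant steps γ_i = 105·63^i mod 107: γ_0=105, γ_1=88, γ_2=87, γ_3=24, γ_4=14, γ_5=26, γ_6=33 (in table at j=2).
x = i·n + j = 6·11 + 2 = 68.
Check: 51^68 ≡ 105 (mod 107).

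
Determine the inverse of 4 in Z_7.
2

gcd(4, 7) = 1, so the inverse exists.
Extended Euclidean algorithm on (7, 4):
7 = 1 × 4 + 3  ⟹  3 = (1)·7 + (-1)·4
4 = 1 × 3 + 1  ⟹  1 = (-1)·7 + (2)·4
So (2)·4 ≡ 1 (mod 7), i.e. 4^(-1) ≡ 2 (mod 7).
Check: 4 × 2 = 8 ≡ 1 (mod 7)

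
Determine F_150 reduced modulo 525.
50

Matrix identity: Q^n = [[F_(n+1), F_n], [F_n, F_(n-1)]] with Q = [[1,1],[1,0]].
n = 150 = 10010110₂. Square-and-multiply, entries mod 525:
Q^1 = [[1,1],[1,0]]
Q^2 = (Q^1)² = [[2,1],[1,1]]
Q^4 = (Q^2)² = [[5,3],[3,2]]
Q^9 = (Q^4)²·Q = [[55,34],[34,21]]
Q^18 = (Q^9)² = [[506,484],[484,22]]
Q^37 = (Q^18)²·Q = [[344,467],[467,402]]
Q^75 = (Q^37)²·Q = [[207,425],[425,307]]
Q^150 = (Q^75)² = [[349,50],[50,299]]
F_150 mod 525 = Q^150[0][1] = 50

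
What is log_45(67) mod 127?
101

Baby-step giant-step with step n = ⌈√127⌉ = 12.
Baby steps 45^j mod 127 (j:value) for j=0..11: 0:1, 1:45, 2:120, 3:66, 4:49, 5:46, 6:38, 7:59, 8:115, 9:95, 10:84, 11:97.
Giant-step multiplier: 45^(-12) ≡ 45^(126-12) = 45^114 ≡ 100 (mod 127).
Giant steps γ_i = 67·100^i mod 127: γ_0=67, γ_1=96, γ_2=75, γ_3=7, γ_4=65, γ_5=23, γ_6=14, γ_7=3, γ_8=46 (in table at j=5).
x = i·n + j = 8·12 + 5 = 101.
Check: 45^101 ≡ 67 (mod 127).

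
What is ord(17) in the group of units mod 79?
26

79 is prime, so ord(17) divides φ(79) = 78.
Divisors of 78: 1, 2, 3, 6, 13, 26, 39, 78.
Repeated squaring: 17^1 ≡ 17, 17^2 ≡ 52, 17^4 ≡ 18, 17^8 ≡ 8, 17^16 ≡ 64, 17^32 ≡ 67, 17^64 ≡ 65 (mod 79).
Test 17^d mod 79 for each divisor d in increasing order:
17^1 ≡ 17
17^2 ≡ 52
17^3 = 17^2·17^1 ≡ 15
17^6 = 17^4·17^2 ≡ 67
17^13 = 17^8·17^4·17^1 ≡ 78
17^26 = 17^16·17^8·17^2 ≡ 1  ← first divisor giving 1
The order is 26.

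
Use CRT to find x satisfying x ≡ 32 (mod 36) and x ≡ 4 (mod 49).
788

Using Chinese Remainder Theorem:
M = 36 × 49 = 1764
M1 = 49, M2 = 36
y1 = 49^(-1) mod 36 = 25
y2 = 36^(-1) mod 49 = 15
x = (32×49×25 + 4×36×15) mod 1764 = 788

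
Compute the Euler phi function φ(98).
42

98 = 2 × 7^2
φ(n) = n × ∏(1 - 1/p) for each prime p dividing n
φ(98) = 98 × (1 - 1/2) × (1 - 1/7) = 42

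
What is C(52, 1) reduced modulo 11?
8

Using Lucas' theorem:
Write n=52 and k=1 in base 11:
n in base 11: [4, 8]
k in base 11: [0, 1]
C(52,1) mod 11 = ∏ C(n_i, k_i) mod 11
Digit binomials (mod 11): C(4,0) = 1; C(8,1) = 8
Product: 1 × 8 = 8 ≡ 8 (mod 11)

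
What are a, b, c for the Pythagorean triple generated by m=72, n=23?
(4655, 3312, 5713)

Euclid's formula: a = m² - n², b = 2mn, c = m² + n²
m = 72, n = 23
a = 72² - 23² = 5184 - 529 = 4655
b = 2 × 72 × 23 = 3312
c = 72² + 23² = 5184 + 529 = 5713
Verification: 4655² + 3312² = 21669025 + 10969344 = 32638369 = 5713² ✓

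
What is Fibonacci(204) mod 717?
609

Matrix identity: Q^n = [[F_(n+1), F_n], [F_n, F_(n-1)]] with Q = [[1,1],[1,0]].
n = 204 = 11001100₂. Square-and-multiply, entries mod 717:
Q^1 = [[1,1],[1,0]]
Q^3 = (Q^1)²·Q = [[3,2],[2,1]]
Q^6 = (Q^3)² = [[13,8],[8,5]]
Q^12 = (Q^6)² = [[233,144],[144,89]]
Q^25 = (Q^12)²·Q = [[220,457],[457,480]]
Q^51 = (Q^25)²·Q = [[681,563],[563,118]]
Q^102 = (Q^51)² = [[634,278],[278,356]]
Q^204 = (Q^102)² = [[284,609],[609,392]]
F_204 mod 717 = Q^204[0][1] = 609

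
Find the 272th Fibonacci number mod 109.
108

Matrix identity: Q^n = [[F_(n+1), F_n], [F_n, F_(n-1)]] with Q = [[1,1],[1,0]].
n = 272 = 100010000₂. Square-and-multiply, entries mod 109:
Q^1 = [[1,1],[1,0]]
Q^2 = (Q^1)² = [[2,1],[1,1]]
Q^4 = (Q^2)² = [[5,3],[3,2]]
Q^8 = (Q^4)² = [[34,21],[21,13]]
Q^17 = (Q^8)²·Q = [[77,71],[71,6]]
Q^34 = (Q^17)² = [[70,7],[7,63]]
Q^68 = (Q^34)² = [[44,59],[59,94]]
Q^136 = (Q^68)² = [[76,76],[76,0]]
Q^272 = (Q^136)² = [[107,108],[108,108]]
F_272 mod 109 = Q^272[0][1] = 108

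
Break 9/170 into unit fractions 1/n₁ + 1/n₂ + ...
1/19 + 1/3230

Greedy algorithm:
9/170: ceiling(170/9) = 19, use 1/19
1/3230: ceiling(3230/1) = 3230, use 1/3230
Result: 9/170 = 1/19 + 1/3230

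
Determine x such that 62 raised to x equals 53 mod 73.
71

Baby-step giant-step with step n = ⌈√73⌉ = 9.
Baby steps 62^j mod 73 (j:value) for j=0..8: 0:1, 1:62, 2:48, 3:56, 4:41, 5:60, 6:70, 7:33, 8:2.
Giant-step multiplier: 62^(-9) ≡ 62^(72-9) = 62^63 ≡ 63 (mod 73).
Giant steps γ_i = 53·63^i mod 73: γ_0=53, γ_1=54, γ_2=44, γ_3=71, γ_4=20, γ_5=19, γ_6=29, γ_7=2 (in table at j=8).
x = i·n + j = 7·9 + 8 = 71.
Check: 62^71 ≡ 53 (mod 73).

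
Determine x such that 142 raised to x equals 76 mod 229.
178

Baby-step giant-step with step n = ⌈√229⌉ = 16.
Baby steps 142^j mod 229 (j:value) for j=0..15: 0:1, 1:142, 2:12, 3:101, 4:144, 5:67, 6:125, 7:117, 8:126, 9:30, 10:138, 11:131, 12:53, 13:198, 14:178, 15:86.
Giant-step multiplier: 142^(-16) ≡ 142^(228-16) = 142^212 ≡ 171 (mod 229).
Giant steps γ_i = 76·171^i mod 229: γ_0=76, γ_1=172, γ_2=100, γ_3=154, γ_4=228, γ_5=58, γ_6=71, γ_7=4, γ_8=226, γ_9=174, γ_10=213, γ_11=12 (in table at j=2).
x = i·n + j = 11·16 + 2 = 178.
Check: 142^178 ≡ 76 (mod 229).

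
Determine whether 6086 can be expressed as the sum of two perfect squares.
Not possible

Factorization: 6086 = 2 × 17 × 179
By Fermat: n is sum of two squares iff every prime p ≡ 3 (mod 4) appears to even power.
Prime(s) ≡ 3 (mod 4) with odd exponent: [(179, 1)]
Therefore 6086 cannot be expressed as a² + b².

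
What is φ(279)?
180

279 = 3^2 × 31
φ(n) = n × ∏(1 - 1/p) for each prime p dividing n
φ(279) = 279 × (1 - 1/3) × (1 - 1/31) = 180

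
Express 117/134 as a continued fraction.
[0; 1, 6, 1, 7, 2]

Euclidean algorithm steps:
117 = 0 × 134 + 117
134 = 1 × 117 + 17
117 = 6 × 17 + 15
17 = 1 × 15 + 2
15 = 7 × 2 + 1
2 = 2 × 1 + 0
Continued fraction: [0; 1, 6, 1, 7, 2]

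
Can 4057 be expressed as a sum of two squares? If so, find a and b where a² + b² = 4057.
24² + 59² (a=24, b=59)

Factorization: 4057 = 4057
By Fermat: n is sum of two squares iff every prime p ≡ 3 (mod 4) appears to even power.
All primes ≡ 3 (mod 4) appear to even power.
Search a = 0, 1, 2, … for 4057 - a² a perfect square: first hit at a = 24: 4057 - 576 = 3481 = 59².
4057 = 24² + 59² = 576 + 3481 ✓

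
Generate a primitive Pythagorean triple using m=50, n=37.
(1131, 3700, 3869)

Euclid's formula: a = m² - n², b = 2mn, c = m² + n²
m = 50, n = 37
a = 50² - 37² = 2500 - 1369 = 1131
b = 2 × 50 × 37 = 3700
c = 50² + 37² = 2500 + 1369 = 3869
Verification: 1131² + 3700² = 1279161 + 13690000 = 14969161 = 3869² ✓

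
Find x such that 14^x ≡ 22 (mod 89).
60

Baby-step giant-step with step n = ⌈√89⌉ = 10.
Baby steps 14^j mod 89 (j:value) for j=0..9: 0:1, 1:14, 2:18, 3:74, 4:57, 5:86, 6:47, 7:35, 8:45, 9:7.
Giant-step multiplier: 14^(-10) ≡ 14^(88-10) = 14^78 ≡ 10 (mod 89).
Giant steps γ_i = 22·10^i mod 89: γ_0=22, γ_1=42, γ_2=64, γ_3=17, γ_4=81, γ_5=9, γ_6=1 (in table at j=0).
x = i·n + j = 6·10 + 0 = 60.
Check: 14^60 ≡ 22 (mod 89).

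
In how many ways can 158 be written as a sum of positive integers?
88751778802

p(n) counts ways to write n as a sum of positive integers (order ignored).
Euler's pentagonal recurrence: p(k) = p(k-1) + p(k-2) - p(k-5) - p(k-7) + p(k-12) + p(k-15) - ... (offsets j(3j∓1)/2, signs ++--, p(0)=1, p(<0)=0).
DP table for k = 0..157: p(0)=1, p(1)=1, p(2)=2, p(3)=3, p(4)=5, p(5)=7, p(6)=11, p(7)=15, p(8)=22, p(9)=30, p(10)=42, p(11)=56, p(12)=77, p(13)=101, p(14)=135, p(15)=176, p(16)=231, p(17)=297, p(18)=385, p(19)=490, p(20)=627, p(21)=792, p(22)=1002, p(23)=1255, p(24)=1575, p(25)=1958, p(26)=2436, p(27)=3010, p(28)=3718, p(29)=4565, p(30)=5604, p(31)=6842, p(32)=8349, p(33)=10143, p(34)=12310, p(35)=14883, p(36)=17977, p(37)=21637, p(38)=26015, p(39)=31185, p(40)=37338, p(41)=44583, p(42)=53174, p(43)=63261, p(44)=75175, p(45)=89134, p(46)=105558, p(47)=124754, p(48)=147273, p(49)=173525, p(50)=204226, p(51)=239943, p(52)=281589, p(53)=329931, p(54)=386155, p(55)=451276, p(56)=526823, p(57)=614154, p(58)=715220, p(59)=831820, p(60)=966467, p(61)=1121505, p(62)=1300156, p(63)=1505499, p(64)=1741630, p(65)=2012558, p(66)=2323520, p(67)=2679689, p(68)=3087735, p(69)=3554345, p(70)=4087968, p(71)=4697205, p(72)=5392783, p(73)=6185689, p(74)=7089500, p(75)=8118264, p(76)=9289091, p(77)=10619863, p(78)=12132164, p(79)=13848650, p(80)=15796476, p(81)=18004327, p(82)=20506255, p(83)=23338469, p(84)=26543660, p(85)=30167357, p(86)=34262962, p(87)=38887673, p(88)=44108109, p(89)=49995925, p(90)=56634173, p(91)=64112359, p(92)=72533807, p(93)=82010177, p(94)=92669720, p(95)=104651419, p(96)=118114304, p(97)=133230930, p(98)=150198136, p(99)=169229875, p(100)=190569292, p(101)=214481126, p(102)=241265379, p(103)=271248950, p(104)=304801365, p(105)=342325709, p(106)=384276336, p(107)=431149389, p(108)=483502844, p(109)=541946240, p(110)=607163746, p(111)=679903203, p(112)=761002156, p(113)=851376628, p(114)=952050665, p(115)=1064144451, p(116)=1188908248, p(117)=1327710076, p(118)=1482074143, p(119)=1653668665, p(120)=1844349560, p(121)=2056148051, p(122)=2291320912, p(123)=2552338241, p(124)=2841940500, p(125)=3163127352, p(126)=3519222692, p(127)=3913864295, p(128)=4351078600, p(129)=4835271870, p(130)=5371315400, p(131)=5964539504, p(132)=6620830889, p(133)=7346629512, p(134)=8149040695, p(135)=9035836076, p(136)=10015581680, p(137)=11097645016, p(138)=12292341831, p(139)=13610949895, p(140)=15065878135, p(141)=16670689208, p(142)=18440293320, p(143)=20390982757, p(144)=22540654445, p(145)=24908858009, p(146)=27517052599, p(147)=30388671978, p(148)=33549419497, p(149)=37027355200, p(150)=40853235313, p(151)=45060624582, p(152)=49686288421, p(153)=54770336324, p(154)=60356673280, p(155)=66493182097, p(156)=73232243759, p(157)=80630964769.
Final step: p(158) = p(157) + p(156) - p(153) - p(151) + p(146) + p(143) - p(136) - p(132) + p(123) + p(118) - p(107) - p(101) + p(88) + p(81) - p(66) - p(58) + p(41) + p(32) - p(13) - p(3)
= 80630964769 + 73232243759 - 54770336324 - 45060624582 + 27517052599 + 20390982757 - 10015581680 - 6620830889 + 2552338241 + 1482074143 - 431149389 - 214481126 + 44108109 + 18004327 - 2323520 - 715220 + 44583 + 8349 - 101 - 3
= 88751778802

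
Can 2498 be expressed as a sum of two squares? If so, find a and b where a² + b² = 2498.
17² + 47² (a=17, b=47)

Factorization: 2498 = 2 × 1249
By Fermat: n is sum of two squares iff every prime p ≡ 3 (mod 4) appears to even power.
All primes ≡ 3 (mod 4) appear to even power.
Search a = 0, 1, 2, … for 2498 - a² a perfect square: first hit at a = 17: 2498 - 289 = 2209 = 47².
2498 = 17² + 47² = 289 + 2209 ✓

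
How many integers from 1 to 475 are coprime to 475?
360

475 = 5^2 × 19
φ(n) = n × ∏(1 - 1/p) for each prime p dividing n
φ(475) = 475 × (1 - 1/5) × (1 - 1/19) = 360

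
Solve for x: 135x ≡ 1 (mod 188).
39

gcd(135, 188) = 1, so the inverse exists.
Extended Euclidean algorithm on (188, 135):
188 = 1 × 135 + 53  ⟹  53 = (1)·188 + (-1)·135
135 = 2 × 53 + 29  ⟹  29 = (-2)·188 + (3)·135
53 = 1 × 29 + 24  ⟹  24 = (3)·188 + (-4)·135
29 = 1 × 24 + 5  ⟹  5 = (-5)·188 + (7)·135
24 = 4 × 5 + 4  ⟹  4 = (23)·188 + (-32)·135
5 = 1 × 4 + 1  ⟹  1 = (-28)·188 + (39)·135
So (39)·135 ≡ 1 (mod 188), i.e. 135^(-1) ≡ 39 (mod 188).
Check: 135 × 39 = 5265 ≡ 1 (mod 188)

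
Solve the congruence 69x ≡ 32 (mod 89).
x ≡ 34 (mod 89)

gcd(69, 89) = 1, which divides 32, so solutions exist.
Find 69^(-1) mod 89 by the extended Euclidean algorithm:
89 = 1 × 69 + 20  ⟹  20 = (1)·89 + (-1)·69
69 = 3 × 20 + 9  ⟹  9 = (-3)·89 + (4)·69
20 = 2 × 9 + 2  ⟹  2 = (7)·89 + (-9)·69
9 = 4 × 2 + 1  ⟹  1 = (-31)·89 + (40)·69
So (40)·69 ≡ 1 (mod 89), i.e. 69^(-1) ≡ 40 (mod 89).
x ≡ 40 × 32 = 1280 ≡ 34 (mod 89).
Check: 69 × 34 = 2346 ≡ 32 (mod 89).
Unique solution: x ≡ 34 (mod 89)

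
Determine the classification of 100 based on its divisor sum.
abundant

Proper divisors of 100: sum = 1 + 2 + 4 + 5 + 10 + 20 + 25 + 50 = 117
Since 117 > 100, 100 is abundant.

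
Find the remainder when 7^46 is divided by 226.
141

Repeated squaring. Binary of 46 = 101110.
7^1 ≡ 7 (mod 226); 7^2 ≡ 49 (mod 226); 7^4 ≡ 141 (mod 226); 7^8 ≡ 219 (mod 226); 7^16 ≡ 49 (mod 226); 7^32 ≡ 141 (mod 226)
7^46 = 7^2 × 7^4 × 7^8 × 7^32 ≡ 141 (mod 226)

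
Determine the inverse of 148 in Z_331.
208

gcd(148, 331) = 1, so the inverse exists.
Extended Euclidean algorithm on (331, 148):
331 = 2 × 148 + 35  ⟹  35 = (1)·331 + (-2)·148
148 = 4 × 35 + 8  ⟹  8 = (-4)·331 + (9)·148
35 = 4 × 8 + 3  ⟹  3 = (17)·331 + (-38)·148
8 = 2 × 3 + 2  ⟹  2 = (-38)·331 + (85)·148
3 = 1 × 2 + 1  ⟹  1 = (55)·331 + (-123)·148
So (-123)·148 ≡ 1 (mod 331), i.e. 148^(-1) ≡ -123 ≡ 208 (mod 331).
Check: 148 × 208 = 30784 ≡ 1 (mod 331)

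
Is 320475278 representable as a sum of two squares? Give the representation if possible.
Not possible

Factorization: 320475278 = 2 × 37 × 163^3
By Fermat: n is sum of two squares iff every prime p ≡ 3 (mod 4) appears to even power.
Prime(s) ≡ 3 (mod 4) with odd exponent: [(163, 3)]
Therefore 320475278 cannot be expressed as a² + b².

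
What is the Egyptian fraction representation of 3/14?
1/5 + 1/70

Greedy algorithm:
3/14: ceiling(14/3) = 5, use 1/5
1/70: ceiling(70/1) = 70, use 1/70
Result: 3/14 = 1/5 + 1/70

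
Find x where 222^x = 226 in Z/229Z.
182

Baby-step giant-step with step n = ⌈√229⌉ = 16.
Baby steps 222^j mod 229 (j:value) for j=0..15: 0:1, 1:222, 2:49, 3:115, 4:111, 5:139, 6:172, 7:170, 8:184, 9:86, 10:85, 11:92, 12:43, 13:157, 14:46, 15:136.
Giant-step multiplier: 222^(-16) ≡ 222^(228-16) = 222^212 ≡ 159 (mod 229).
Giant steps γ_i = 226·159^i mod 229: γ_0=226, γ_1=210, γ_2=185, γ_3=103, γ_4=118, γ_5=213, γ_6=204, γ_7=147, γ_8=15, γ_9=95, γ_10=220, γ_11=172 (in table at j=6).
x = i·n + j = 11·16 + 6 = 182.
Check: 222^182 ≡ 226 (mod 229).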